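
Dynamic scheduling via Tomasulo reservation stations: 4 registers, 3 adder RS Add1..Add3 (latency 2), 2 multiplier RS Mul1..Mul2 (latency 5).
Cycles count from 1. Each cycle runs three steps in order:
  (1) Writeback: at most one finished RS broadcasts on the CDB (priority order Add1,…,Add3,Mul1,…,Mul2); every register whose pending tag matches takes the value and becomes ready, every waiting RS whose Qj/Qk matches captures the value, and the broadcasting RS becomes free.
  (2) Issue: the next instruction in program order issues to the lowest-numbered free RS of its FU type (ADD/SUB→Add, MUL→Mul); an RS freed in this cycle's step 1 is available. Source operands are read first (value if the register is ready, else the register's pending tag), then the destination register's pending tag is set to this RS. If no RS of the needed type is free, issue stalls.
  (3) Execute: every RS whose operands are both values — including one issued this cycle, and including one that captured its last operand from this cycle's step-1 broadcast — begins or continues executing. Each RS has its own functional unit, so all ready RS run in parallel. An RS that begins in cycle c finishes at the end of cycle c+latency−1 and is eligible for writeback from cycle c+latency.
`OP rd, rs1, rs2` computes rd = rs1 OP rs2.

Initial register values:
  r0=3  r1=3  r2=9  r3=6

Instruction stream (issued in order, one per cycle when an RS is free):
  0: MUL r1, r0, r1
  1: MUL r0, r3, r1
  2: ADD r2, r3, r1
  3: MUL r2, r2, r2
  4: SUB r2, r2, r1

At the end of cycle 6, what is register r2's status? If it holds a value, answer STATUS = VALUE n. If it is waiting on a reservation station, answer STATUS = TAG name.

STATUS = TAG Mul1

c1: issue MUL r1<-Mul1 | r0:3,r1:Mul1,r2:9,r3:6
c2: issue MUL r0<-Mul2 | r0:Mul2,r1:Mul1,r2:9,r3:6
c3: issue ADD r2<-Add1 | r0:Mul2,r1:Mul1,r2:Add1,r3:6
c4: stall | r0:Mul2,r1:Mul1,r2:Add1,r3:6
c5: stall | r0:Mul2,r1:Mul1,r2:Add1,r3:6
c6: CDB Mul1=9; issue MUL r2<-Mul1 | r0:Mul2,r1:9,r2:Mul1,r3:6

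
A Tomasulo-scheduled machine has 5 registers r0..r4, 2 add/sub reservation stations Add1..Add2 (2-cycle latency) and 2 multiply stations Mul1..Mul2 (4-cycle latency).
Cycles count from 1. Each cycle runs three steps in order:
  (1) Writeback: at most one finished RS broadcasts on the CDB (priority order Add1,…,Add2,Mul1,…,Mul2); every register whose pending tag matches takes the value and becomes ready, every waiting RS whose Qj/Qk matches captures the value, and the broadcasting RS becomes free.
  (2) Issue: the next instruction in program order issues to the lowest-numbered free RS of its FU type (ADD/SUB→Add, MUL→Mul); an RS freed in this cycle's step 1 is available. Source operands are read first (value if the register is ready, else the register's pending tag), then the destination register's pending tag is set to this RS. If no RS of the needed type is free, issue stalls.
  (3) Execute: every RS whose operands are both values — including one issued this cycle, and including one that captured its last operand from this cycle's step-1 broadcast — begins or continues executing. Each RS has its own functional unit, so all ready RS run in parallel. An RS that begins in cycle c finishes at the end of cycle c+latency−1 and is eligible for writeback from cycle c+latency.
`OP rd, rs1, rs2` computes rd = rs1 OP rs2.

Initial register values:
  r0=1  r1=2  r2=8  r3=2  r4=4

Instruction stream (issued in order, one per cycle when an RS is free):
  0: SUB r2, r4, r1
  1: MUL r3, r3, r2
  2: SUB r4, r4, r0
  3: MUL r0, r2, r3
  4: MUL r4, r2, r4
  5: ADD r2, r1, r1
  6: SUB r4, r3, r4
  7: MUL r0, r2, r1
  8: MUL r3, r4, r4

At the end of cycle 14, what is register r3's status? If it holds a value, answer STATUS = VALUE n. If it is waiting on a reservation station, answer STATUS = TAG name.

  c1: issue SUB r2<-Add1  regs: r0:1,r1:2,r2:Add1,r3:2,r4:4
  c2: issue MUL r3<-Mul1  regs: r0:1,r1:2,r2:Add1,r3:Mul1,r4:4
  c3: CDB Add1=2; issue SUB r4<-Add1  regs: r0:1,r1:2,r2:2,r3:Mul1,r4:Add1
  c4: issue MUL r0<-Mul2  regs: r0:Mul2,r1:2,r2:2,r3:Mul1,r4:Add1
  c5: CDB Add1=3; stall  regs: r0:Mul2,r1:2,r2:2,r3:Mul1,r4:3
  c6: stall  regs: r0:Mul2,r1:2,r2:2,r3:Mul1,r4:3
  c7: CDB Mul1=4; issue MUL r4<-Mul1  regs: r0:Mul2,r1:2,r2:2,r3:4,r4:Mul1
  c8: issue ADD r2<-Add1  regs: r0:Mul2,r1:2,r2:Add1,r3:4,r4:Mul1
  c9: issue SUB r4<-Add2  regs: r0:Mul2,r1:2,r2:Add1,r3:4,r4:Add2
  c10: CDB Add1=4; stall  regs: r0:Mul2,r1:2,r2:4,r3:4,r4:Add2
  c11: CDB Mul1=6; issue MUL r0<-Mul1  regs: r0:Mul1,r1:2,r2:4,r3:4,r4:Add2
  c12: CDB Mul2=8; issue MUL r3<-Mul2  regs: r0:Mul1,r1:2,r2:4,r3:Mul2,r4:Add2
  c13: CDB Add2=-2  regs: r0:Mul1,r1:2,r2:4,r3:Mul2,r4:-2
  c14: -  regs: r0:Mul1,r1:2,r2:4,r3:Mul2,r4:-2

STATUS = TAG Mul2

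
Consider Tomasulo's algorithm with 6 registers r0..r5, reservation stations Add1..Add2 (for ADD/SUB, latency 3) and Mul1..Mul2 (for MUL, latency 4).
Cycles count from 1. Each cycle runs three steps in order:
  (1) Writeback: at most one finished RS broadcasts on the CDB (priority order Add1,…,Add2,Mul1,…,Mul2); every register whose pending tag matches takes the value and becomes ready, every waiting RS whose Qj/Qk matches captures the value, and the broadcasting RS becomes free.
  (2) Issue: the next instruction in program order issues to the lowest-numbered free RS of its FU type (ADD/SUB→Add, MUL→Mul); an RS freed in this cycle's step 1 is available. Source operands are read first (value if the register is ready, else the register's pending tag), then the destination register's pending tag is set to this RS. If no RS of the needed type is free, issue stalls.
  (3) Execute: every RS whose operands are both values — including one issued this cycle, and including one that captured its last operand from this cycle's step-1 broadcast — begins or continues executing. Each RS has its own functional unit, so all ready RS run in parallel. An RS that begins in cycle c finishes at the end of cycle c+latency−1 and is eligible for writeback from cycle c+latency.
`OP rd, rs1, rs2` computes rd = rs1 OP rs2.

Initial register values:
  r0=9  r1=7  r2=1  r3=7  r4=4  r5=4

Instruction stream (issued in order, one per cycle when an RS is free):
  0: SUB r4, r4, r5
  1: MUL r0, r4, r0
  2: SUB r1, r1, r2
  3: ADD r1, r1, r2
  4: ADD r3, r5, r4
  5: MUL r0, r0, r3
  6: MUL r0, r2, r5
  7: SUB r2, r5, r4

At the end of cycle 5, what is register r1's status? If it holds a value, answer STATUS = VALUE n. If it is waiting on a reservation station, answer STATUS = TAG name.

  c1: issue SUB r4<-Add1  regs: r0:9,r1:7,r2:1,r3:7,r4:Add1,r5:4
  c2: issue MUL r0<-Mul1  regs: r0:Mul1,r1:7,r2:1,r3:7,r4:Add1,r5:4
  c3: issue SUB r1<-Add2  regs: r0:Mul1,r1:Add2,r2:1,r3:7,r4:Add1,r5:4
  c4: CDB Add1=0; issue ADD r1<-Add1  regs: r0:Mul1,r1:Add1,r2:1,r3:7,r4:0,r5:4
  c5: stall  regs: r0:Mul1,r1:Add1,r2:1,r3:7,r4:0,r5:4

STATUS = TAG Add1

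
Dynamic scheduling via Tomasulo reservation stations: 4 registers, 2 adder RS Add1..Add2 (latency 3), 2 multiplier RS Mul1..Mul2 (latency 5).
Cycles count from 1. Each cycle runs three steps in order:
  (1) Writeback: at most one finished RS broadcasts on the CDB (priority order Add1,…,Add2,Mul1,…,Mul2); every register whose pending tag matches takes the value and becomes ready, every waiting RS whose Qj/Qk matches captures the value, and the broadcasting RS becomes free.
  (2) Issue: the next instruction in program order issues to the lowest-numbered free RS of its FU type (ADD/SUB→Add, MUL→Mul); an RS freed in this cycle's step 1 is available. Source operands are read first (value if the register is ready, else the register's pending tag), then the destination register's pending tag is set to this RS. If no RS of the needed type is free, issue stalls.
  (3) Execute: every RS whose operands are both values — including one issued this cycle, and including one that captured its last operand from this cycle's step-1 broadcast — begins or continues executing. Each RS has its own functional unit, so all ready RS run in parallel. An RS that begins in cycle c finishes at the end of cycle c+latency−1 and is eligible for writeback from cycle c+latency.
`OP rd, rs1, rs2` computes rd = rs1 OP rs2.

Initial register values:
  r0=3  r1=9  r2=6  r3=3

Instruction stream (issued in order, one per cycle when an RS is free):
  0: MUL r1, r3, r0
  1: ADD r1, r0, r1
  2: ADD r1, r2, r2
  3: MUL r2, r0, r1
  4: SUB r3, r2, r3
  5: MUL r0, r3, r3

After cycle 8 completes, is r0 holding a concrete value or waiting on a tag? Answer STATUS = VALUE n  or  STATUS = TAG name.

  c1: issue MUL r1<-Mul1  regs: r0:3,r1:Mul1,r2:6,r3:3
  c2: issue ADD r1<-Add1  regs: r0:3,r1:Add1,r2:6,r3:3
  c3: issue ADD r1<-Add2  regs: r0:3,r1:Add2,r2:6,r3:3
  c4: issue MUL r2<-Mul2  regs: r0:3,r1:Add2,r2:Mul2,r3:3
  c5: stall  regs: r0:3,r1:Add2,r2:Mul2,r3:3
  c6: CDB Add2=12; issue SUB r3<-Add2  regs: r0:3,r1:12,r2:Mul2,r3:Add2
  c7: CDB Mul1=9; issue MUL r0<-Mul1  regs: r0:Mul1,r1:12,r2:Mul2,r3:Add2
  c8: -  regs: r0:Mul1,r1:12,r2:Mul2,r3:Add2

STATUS = TAG Mul1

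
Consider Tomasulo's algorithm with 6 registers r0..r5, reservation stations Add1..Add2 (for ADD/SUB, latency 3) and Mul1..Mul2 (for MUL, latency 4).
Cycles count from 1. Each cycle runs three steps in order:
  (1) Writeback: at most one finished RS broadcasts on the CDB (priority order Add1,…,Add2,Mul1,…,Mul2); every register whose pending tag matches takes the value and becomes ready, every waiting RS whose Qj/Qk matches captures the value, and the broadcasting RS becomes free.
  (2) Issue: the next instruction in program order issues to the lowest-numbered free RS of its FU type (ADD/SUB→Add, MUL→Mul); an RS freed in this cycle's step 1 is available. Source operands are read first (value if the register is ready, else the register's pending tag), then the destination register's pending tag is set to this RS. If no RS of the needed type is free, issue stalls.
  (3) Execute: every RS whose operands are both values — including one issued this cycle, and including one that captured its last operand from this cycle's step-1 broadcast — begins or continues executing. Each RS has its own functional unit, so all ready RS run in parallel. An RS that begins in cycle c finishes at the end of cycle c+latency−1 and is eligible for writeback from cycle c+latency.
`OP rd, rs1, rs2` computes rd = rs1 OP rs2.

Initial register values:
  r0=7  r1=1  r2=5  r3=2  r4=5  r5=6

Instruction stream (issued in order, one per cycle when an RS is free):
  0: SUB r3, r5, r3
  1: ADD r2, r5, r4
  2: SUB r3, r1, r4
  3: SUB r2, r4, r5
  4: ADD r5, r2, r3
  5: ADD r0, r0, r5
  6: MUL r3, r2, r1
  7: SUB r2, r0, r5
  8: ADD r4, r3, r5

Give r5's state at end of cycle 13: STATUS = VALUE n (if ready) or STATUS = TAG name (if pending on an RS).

STATUS = VALUE -5

  c1: issue SUB r3<-Add1  regs: r0:7,r1:1,r2:5,r3:Add1,r4:5,r5:6
  c2: issue ADD r2<-Add2  regs: r0:7,r1:1,r2:Add2,r3:Add1,r4:5,r5:6
  c3: stall  regs: r0:7,r1:1,r2:Add2,r3:Add1,r4:5,r5:6
  c4: CDB Add1=4; issue SUB r3<-Add1  regs: r0:7,r1:1,r2:Add2,r3:Add1,r4:5,r5:6
  c5: CDB Add2=11; issue SUB r2<-Add2  regs: r0:7,r1:1,r2:Add2,r3:Add1,r4:5,r5:6
  c6: stall  regs: r0:7,r1:1,r2:Add2,r3:Add1,r4:5,r5:6
  c7: CDB Add1=-4; issue ADD r5<-Add1  regs: r0:7,r1:1,r2:Add2,r3:-4,r4:5,r5:Add1
  c8: CDB Add2=-1; issue ADD r0<-Add2  regs: r0:Add2,r1:1,r2:-1,r3:-4,r4:5,r5:Add1
  c9: issue MUL r3<-Mul1  regs: r0:Add2,r1:1,r2:-1,r3:Mul1,r4:5,r5:Add1
  c10: stall  regs: r0:Add2,r1:1,r2:-1,r3:Mul1,r4:5,r5:Add1
  c11: CDB Add1=-5; issue SUB r2<-Add1  regs: r0:Add2,r1:1,r2:Add1,r3:Mul1,r4:5,r5:-5
  c12: stall  regs: r0:Add2,r1:1,r2:Add1,r3:Mul1,r4:5,r5:-5
  c13: CDB Mul1=-1; stall  regs: r0:Add2,r1:1,r2:Add1,r3:-1,r4:5,r5:-5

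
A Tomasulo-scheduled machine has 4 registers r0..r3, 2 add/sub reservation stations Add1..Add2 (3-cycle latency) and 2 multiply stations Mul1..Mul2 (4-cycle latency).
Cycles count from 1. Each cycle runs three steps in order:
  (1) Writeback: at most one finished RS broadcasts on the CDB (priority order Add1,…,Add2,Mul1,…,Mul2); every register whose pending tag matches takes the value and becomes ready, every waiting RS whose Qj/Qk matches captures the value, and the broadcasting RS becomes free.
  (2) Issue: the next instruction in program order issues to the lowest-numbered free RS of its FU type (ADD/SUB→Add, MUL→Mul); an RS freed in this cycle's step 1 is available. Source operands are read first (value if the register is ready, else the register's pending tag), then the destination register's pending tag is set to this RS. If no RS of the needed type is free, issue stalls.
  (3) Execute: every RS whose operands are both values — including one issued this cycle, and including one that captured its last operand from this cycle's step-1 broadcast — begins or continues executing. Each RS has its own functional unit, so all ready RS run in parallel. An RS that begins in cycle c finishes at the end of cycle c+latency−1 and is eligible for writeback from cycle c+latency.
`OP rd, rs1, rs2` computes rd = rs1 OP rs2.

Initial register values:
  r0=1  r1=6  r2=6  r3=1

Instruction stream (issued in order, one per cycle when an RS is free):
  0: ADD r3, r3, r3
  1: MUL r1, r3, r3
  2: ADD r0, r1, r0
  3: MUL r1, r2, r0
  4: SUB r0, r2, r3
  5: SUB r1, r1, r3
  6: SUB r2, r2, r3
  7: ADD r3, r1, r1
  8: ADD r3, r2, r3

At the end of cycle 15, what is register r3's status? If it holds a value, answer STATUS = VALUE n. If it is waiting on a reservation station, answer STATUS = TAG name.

STATUS = TAG Add2

  c1: issue ADD r3<-Add1  regs: r0:1,r1:6,r2:6,r3:Add1
  c2: issue MUL r1<-Mul1  regs: r0:1,r1:Mul1,r2:6,r3:Add1
  c3: issue ADD r0<-Add2  regs: r0:Add2,r1:Mul1,r2:6,r3:Add1
  c4: CDB Add1=2; issue MUL r1<-Mul2  regs: r0:Add2,r1:Mul2,r2:6,r3:2
  c5: issue SUB r0<-Add1  regs: r0:Add1,r1:Mul2,r2:6,r3:2
  c6: stall  regs: r0:Add1,r1:Mul2,r2:6,r3:2
  c7: stall  regs: r0:Add1,r1:Mul2,r2:6,r3:2
  c8: CDB Add1=4; issue SUB r1<-Add1  regs: r0:4,r1:Add1,r2:6,r3:2
  c9: CDB Mul1=4; stall  regs: r0:4,r1:Add1,r2:6,r3:2
  c10: stall  regs: r0:4,r1:Add1,r2:6,r3:2
  c11: stall  regs: r0:4,r1:Add1,r2:6,r3:2
  c12: CDB Add2=5; issue SUB r2<-Add2  regs: r0:4,r1:Add1,r2:Add2,r3:2
  c13: stall  regs: r0:4,r1:Add1,r2:Add2,r3:2
  c14: stall  regs: r0:4,r1:Add1,r2:Add2,r3:2
  c15: CDB Add2=4; issue ADD r3<-Add2  regs: r0:4,r1:Add1,r2:4,r3:Add2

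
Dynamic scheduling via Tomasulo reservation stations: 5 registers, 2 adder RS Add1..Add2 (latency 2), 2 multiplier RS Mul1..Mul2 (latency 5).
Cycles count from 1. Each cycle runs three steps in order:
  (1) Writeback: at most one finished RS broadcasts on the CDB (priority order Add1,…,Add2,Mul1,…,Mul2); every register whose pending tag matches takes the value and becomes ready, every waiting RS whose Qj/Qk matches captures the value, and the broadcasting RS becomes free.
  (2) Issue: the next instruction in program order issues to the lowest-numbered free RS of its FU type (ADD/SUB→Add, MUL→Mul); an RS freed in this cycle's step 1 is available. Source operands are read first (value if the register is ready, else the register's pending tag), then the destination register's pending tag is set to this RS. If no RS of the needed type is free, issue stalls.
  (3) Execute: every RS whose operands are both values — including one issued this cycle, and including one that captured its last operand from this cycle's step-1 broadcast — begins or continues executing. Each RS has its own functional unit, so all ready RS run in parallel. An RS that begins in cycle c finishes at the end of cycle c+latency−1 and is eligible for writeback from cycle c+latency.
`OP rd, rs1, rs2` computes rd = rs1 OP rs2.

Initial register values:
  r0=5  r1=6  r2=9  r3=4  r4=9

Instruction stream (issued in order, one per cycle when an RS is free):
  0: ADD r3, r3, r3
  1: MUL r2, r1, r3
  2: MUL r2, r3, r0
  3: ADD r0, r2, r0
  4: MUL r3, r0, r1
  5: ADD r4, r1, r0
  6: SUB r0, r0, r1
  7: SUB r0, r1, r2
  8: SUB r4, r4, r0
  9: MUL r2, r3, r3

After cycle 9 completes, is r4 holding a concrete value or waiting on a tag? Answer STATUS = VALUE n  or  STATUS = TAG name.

STATUS = TAG Add2

c1: issue ADD r3<-Add1 | r0:5,r1:6,r2:9,r3:Add1,r4:9
c2: issue MUL r2<-Mul1 | r0:5,r1:6,r2:Mul1,r3:Add1,r4:9
c3: CDB Add1=8; issue MUL r2<-Mul2 | r0:5,r1:6,r2:Mul2,r3:8,r4:9
c4: issue ADD r0<-Add1 | r0:Add1,r1:6,r2:Mul2,r3:8,r4:9
c5: stall | r0:Add1,r1:6,r2:Mul2,r3:8,r4:9
c6: stall | r0:Add1,r1:6,r2:Mul2,r3:8,r4:9
c7: stall | r0:Add1,r1:6,r2:Mul2,r3:8,r4:9
c8: CDB Mul1=48; issue MUL r3<-Mul1 | r0:Add1,r1:6,r2:Mul2,r3:Mul1,r4:9
c9: CDB Mul2=40; issue ADD r4<-Add2 | r0:Add1,r1:6,r2:40,r3:Mul1,r4:Add2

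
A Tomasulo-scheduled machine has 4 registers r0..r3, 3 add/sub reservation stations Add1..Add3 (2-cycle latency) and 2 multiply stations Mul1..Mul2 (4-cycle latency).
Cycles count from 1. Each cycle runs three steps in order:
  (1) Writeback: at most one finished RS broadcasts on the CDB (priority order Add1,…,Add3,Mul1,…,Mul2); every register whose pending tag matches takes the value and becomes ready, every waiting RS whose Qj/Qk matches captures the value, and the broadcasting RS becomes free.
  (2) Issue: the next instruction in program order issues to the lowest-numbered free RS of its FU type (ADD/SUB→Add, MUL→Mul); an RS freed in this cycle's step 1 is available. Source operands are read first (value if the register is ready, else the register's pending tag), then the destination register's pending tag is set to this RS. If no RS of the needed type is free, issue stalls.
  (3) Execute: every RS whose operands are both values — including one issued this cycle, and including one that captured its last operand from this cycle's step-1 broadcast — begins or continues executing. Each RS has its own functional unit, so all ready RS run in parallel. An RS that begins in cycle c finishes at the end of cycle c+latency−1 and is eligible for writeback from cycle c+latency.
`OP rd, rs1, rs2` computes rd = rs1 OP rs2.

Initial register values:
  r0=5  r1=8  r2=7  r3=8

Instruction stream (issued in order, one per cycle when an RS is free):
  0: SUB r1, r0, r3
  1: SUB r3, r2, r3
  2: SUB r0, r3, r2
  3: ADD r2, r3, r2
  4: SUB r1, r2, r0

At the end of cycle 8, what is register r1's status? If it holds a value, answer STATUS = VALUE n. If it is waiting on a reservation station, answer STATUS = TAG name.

  c1: issue SUB r1<-Add1  regs: r0:5,r1:Add1,r2:7,r3:8
  c2: issue SUB r3<-Add2  regs: r0:5,r1:Add1,r2:7,r3:Add2
  c3: CDB Add1=-3; issue SUB r0<-Add1  regs: r0:Add1,r1:-3,r2:7,r3:Add2
  c4: CDB Add2=-1; issue ADD r2<-Add2  regs: r0:Add1,r1:-3,r2:Add2,r3:-1
  c5: issue SUB r1<-Add3  regs: r0:Add1,r1:Add3,r2:Add2,r3:-1
  c6: CDB Add1=-8  regs: r0:-8,r1:Add3,r2:Add2,r3:-1
  c7: CDB Add2=6  regs: r0:-8,r1:Add3,r2:6,r3:-1
  c8: -  regs: r0:-8,r1:Add3,r2:6,r3:-1

STATUS = TAG Add3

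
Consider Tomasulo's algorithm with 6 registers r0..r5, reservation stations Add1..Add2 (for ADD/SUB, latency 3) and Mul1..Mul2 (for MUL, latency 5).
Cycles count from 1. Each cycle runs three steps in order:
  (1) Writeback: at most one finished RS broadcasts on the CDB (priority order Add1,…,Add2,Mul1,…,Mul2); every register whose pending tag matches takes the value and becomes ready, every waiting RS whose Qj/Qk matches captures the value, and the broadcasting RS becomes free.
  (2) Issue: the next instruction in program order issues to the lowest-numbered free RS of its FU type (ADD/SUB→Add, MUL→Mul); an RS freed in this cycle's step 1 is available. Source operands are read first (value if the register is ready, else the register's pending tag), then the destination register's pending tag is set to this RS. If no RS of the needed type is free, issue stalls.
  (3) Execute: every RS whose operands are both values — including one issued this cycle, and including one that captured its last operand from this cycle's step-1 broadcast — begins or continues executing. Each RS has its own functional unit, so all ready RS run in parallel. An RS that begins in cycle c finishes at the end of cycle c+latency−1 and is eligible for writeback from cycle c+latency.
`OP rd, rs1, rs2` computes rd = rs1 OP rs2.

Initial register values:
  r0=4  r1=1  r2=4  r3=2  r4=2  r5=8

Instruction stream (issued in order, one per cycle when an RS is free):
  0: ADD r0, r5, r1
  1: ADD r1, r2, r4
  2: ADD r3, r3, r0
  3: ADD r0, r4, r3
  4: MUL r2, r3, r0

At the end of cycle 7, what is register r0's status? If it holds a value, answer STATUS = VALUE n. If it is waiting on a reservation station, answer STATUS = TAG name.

cycle 1: issue ADD r0<-Add1 // r0:Add1,r1:1,r2:4,r3:2,r4:2,r5:8
cycle 2: issue ADD r1<-Add2 // r0:Add1,r1:Add2,r2:4,r3:2,r4:2,r5:8
cycle 3: stall // r0:Add1,r1:Add2,r2:4,r3:2,r4:2,r5:8
cycle 4: CDB Add1=9; issue ADD r3<-Add1 // r0:9,r1:Add2,r2:4,r3:Add1,r4:2,r5:8
cycle 5: CDB Add2=6; issue ADD r0<-Add2 // r0:Add2,r1:6,r2:4,r3:Add1,r4:2,r5:8
cycle 6: issue MUL r2<-Mul1 // r0:Add2,r1:6,r2:Mul1,r3:Add1,r4:2,r5:8
cycle 7: CDB Add1=11 // r0:Add2,r1:6,r2:Mul1,r3:11,r4:2,r5:8

STATUS = TAG Add2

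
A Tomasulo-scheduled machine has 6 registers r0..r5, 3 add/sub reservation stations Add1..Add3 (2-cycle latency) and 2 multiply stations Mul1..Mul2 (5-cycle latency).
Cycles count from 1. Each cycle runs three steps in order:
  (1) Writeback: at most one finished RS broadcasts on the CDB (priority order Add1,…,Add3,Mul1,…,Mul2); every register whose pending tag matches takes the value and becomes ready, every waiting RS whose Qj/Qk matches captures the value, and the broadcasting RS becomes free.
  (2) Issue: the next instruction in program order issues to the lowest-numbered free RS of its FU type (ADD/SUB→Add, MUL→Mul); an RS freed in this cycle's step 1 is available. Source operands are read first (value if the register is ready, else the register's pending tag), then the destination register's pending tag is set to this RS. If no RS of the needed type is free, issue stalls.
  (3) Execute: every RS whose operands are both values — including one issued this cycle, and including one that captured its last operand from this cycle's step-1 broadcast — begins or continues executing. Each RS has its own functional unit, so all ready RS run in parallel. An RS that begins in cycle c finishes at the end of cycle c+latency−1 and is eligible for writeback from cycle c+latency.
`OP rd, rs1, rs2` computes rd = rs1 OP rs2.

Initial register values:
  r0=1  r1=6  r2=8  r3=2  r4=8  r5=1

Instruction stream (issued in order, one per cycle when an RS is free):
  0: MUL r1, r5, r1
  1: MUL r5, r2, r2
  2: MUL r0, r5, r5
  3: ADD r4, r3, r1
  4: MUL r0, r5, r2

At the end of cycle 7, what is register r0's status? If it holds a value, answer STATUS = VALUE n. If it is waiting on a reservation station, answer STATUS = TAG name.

c1: issue MUL r1<-Mul1 | r0:1,r1:Mul1,r2:8,r3:2,r4:8,r5:1
c2: issue MUL r5<-Mul2 | r0:1,r1:Mul1,r2:8,r3:2,r4:8,r5:Mul2
c3: stall | r0:1,r1:Mul1,r2:8,r3:2,r4:8,r5:Mul2
c4: stall | r0:1,r1:Mul1,r2:8,r3:2,r4:8,r5:Mul2
c5: stall | r0:1,r1:Mul1,r2:8,r3:2,r4:8,r5:Mul2
c6: CDB Mul1=6; issue MUL r0<-Mul1 | r0:Mul1,r1:6,r2:8,r3:2,r4:8,r5:Mul2
c7: CDB Mul2=64; issue ADD r4<-Add1 | r0:Mul1,r1:6,r2:8,r3:2,r4:Add1,r5:64

STATUS = TAG Mul1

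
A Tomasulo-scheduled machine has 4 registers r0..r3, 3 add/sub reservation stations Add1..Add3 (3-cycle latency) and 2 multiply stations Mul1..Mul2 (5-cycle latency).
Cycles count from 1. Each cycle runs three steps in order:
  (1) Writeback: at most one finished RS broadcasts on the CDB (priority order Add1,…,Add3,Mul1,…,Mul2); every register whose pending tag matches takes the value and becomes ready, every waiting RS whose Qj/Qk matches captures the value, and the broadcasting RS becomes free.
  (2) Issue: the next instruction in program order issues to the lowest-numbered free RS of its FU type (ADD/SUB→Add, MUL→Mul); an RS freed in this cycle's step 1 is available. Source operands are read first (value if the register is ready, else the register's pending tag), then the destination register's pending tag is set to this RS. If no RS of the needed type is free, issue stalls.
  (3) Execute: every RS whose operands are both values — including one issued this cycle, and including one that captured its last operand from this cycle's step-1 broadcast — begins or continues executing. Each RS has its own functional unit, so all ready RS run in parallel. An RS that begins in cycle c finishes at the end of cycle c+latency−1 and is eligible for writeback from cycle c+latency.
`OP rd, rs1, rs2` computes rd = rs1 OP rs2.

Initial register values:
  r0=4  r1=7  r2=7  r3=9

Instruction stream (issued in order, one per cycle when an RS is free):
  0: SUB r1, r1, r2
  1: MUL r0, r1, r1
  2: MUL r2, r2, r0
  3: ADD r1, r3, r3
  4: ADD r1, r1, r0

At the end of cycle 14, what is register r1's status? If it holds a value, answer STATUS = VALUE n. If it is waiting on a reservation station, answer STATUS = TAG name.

  c1: issue SUB r1<-Add1  regs: r0:4,r1:Add1,r2:7,r3:9
  c2: issue MUL r0<-Mul1  regs: r0:Mul1,r1:Add1,r2:7,r3:9
  c3: issue MUL r2<-Mul2  regs: r0:Mul1,r1:Add1,r2:Mul2,r3:9
  c4: CDB Add1=0; issue ADD r1<-Add1  regs: r0:Mul1,r1:Add1,r2:Mul2,r3:9
  c5: issue ADD r1<-Add2  regs: r0:Mul1,r1:Add2,r2:Mul2,r3:9
  c6: -  regs: r0:Mul1,r1:Add2,r2:Mul2,r3:9
  c7: CDB Add1=18  regs: r0:Mul1,r1:Add2,r2:Mul2,r3:9
  c8: -  regs: r0:Mul1,r1:Add2,r2:Mul2,r3:9
  c9: CDB Mul1=0  regs: r0:0,r1:Add2,r2:Mul2,r3:9
  c10: -  regs: r0:0,r1:Add2,r2:Mul2,r3:9
  c11: -  regs: r0:0,r1:Add2,r2:Mul2,r3:9
  c12: CDB Add2=18  regs: r0:0,r1:18,r2:Mul2,r3:9
  c13: -  regs: r0:0,r1:18,r2:Mul2,r3:9
  c14: CDB Mul2=0  regs: r0:0,r1:18,r2:0,r3:9

STATUS = VALUE 18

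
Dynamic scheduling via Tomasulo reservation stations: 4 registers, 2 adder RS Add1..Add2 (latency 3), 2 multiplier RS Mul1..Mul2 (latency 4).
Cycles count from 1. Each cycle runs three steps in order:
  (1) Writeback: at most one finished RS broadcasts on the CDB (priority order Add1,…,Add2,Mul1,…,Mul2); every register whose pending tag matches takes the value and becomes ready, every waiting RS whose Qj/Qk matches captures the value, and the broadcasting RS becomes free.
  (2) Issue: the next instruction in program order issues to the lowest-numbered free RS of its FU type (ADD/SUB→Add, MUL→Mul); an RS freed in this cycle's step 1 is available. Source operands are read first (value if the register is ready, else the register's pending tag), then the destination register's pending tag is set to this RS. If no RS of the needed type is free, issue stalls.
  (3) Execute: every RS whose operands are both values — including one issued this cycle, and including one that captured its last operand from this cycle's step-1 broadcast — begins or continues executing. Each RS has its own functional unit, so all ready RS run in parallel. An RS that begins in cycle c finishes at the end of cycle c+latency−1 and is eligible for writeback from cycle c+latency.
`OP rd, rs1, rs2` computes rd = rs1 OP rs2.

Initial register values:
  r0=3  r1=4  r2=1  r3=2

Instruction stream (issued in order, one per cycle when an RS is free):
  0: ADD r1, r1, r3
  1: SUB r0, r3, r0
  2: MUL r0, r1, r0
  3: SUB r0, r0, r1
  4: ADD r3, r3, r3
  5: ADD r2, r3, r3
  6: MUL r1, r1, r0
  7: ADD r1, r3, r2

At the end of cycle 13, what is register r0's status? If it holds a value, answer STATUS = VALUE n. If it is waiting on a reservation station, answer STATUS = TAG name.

STATUS = VALUE -12

  c1: issue ADD r1<-Add1  regs: r0:3,r1:Add1,r2:1,r3:2
  c2: issue SUB r0<-Add2  regs: r0:Add2,r1:Add1,r2:1,r3:2
  c3: issue MUL r0<-Mul1  regs: r0:Mul1,r1:Add1,r2:1,r3:2
  c4: CDB Add1=6; issue SUB r0<-Add1  regs: r0:Add1,r1:6,r2:1,r3:2
  c5: CDB Add2=-1; issue ADD r3<-Add2  regs: r0:Add1,r1:6,r2:1,r3:Add2
  c6: stall  regs: r0:Add1,r1:6,r2:1,r3:Add2
  c7: stall  regs: r0:Add1,r1:6,r2:1,r3:Add2
  c8: CDB Add2=4; issue ADD r2<-Add2  regs: r0:Add1,r1:6,r2:Add2,r3:4
  c9: CDB Mul1=-6; issue MUL r1<-Mul1  regs: r0:Add1,r1:Mul1,r2:Add2,r3:4
  c10: stall  regs: r0:Add1,r1:Mul1,r2:Add2,r3:4
  c11: CDB Add2=8; issue ADD r1<-Add2  regs: r0:Add1,r1:Add2,r2:8,r3:4
  c12: CDB Add1=-12  regs: r0:-12,r1:Add2,r2:8,r3:4
  c13: -  regs: r0:-12,r1:Add2,r2:8,r3:4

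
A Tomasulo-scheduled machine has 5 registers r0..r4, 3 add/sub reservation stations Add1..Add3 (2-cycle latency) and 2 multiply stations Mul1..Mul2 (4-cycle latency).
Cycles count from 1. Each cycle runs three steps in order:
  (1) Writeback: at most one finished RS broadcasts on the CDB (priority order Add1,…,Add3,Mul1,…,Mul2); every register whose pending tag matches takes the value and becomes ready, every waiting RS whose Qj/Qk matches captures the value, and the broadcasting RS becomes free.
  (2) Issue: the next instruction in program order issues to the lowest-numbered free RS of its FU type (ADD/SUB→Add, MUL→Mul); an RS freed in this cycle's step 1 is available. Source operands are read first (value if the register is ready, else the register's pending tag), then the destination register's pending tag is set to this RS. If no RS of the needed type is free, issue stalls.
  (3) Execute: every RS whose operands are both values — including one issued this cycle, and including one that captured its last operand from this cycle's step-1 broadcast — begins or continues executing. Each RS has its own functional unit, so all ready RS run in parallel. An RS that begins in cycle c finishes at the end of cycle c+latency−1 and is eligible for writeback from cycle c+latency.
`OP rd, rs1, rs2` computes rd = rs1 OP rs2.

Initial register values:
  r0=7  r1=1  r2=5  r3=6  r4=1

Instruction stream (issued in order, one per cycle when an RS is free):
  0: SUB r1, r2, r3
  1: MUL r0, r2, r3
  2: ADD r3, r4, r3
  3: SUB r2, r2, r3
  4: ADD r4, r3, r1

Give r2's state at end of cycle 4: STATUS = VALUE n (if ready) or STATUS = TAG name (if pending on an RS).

STATUS = TAG Add2

c1: issue SUB r1<-Add1 | r0:7,r1:Add1,r2:5,r3:6,r4:1
c2: issue MUL r0<-Mul1 | r0:Mul1,r1:Add1,r2:5,r3:6,r4:1
c3: CDB Add1=-1; issue ADD r3<-Add1 | r0:Mul1,r1:-1,r2:5,r3:Add1,r4:1
c4: issue SUB r2<-Add2 | r0:Mul1,r1:-1,r2:Add2,r3:Add1,r4:1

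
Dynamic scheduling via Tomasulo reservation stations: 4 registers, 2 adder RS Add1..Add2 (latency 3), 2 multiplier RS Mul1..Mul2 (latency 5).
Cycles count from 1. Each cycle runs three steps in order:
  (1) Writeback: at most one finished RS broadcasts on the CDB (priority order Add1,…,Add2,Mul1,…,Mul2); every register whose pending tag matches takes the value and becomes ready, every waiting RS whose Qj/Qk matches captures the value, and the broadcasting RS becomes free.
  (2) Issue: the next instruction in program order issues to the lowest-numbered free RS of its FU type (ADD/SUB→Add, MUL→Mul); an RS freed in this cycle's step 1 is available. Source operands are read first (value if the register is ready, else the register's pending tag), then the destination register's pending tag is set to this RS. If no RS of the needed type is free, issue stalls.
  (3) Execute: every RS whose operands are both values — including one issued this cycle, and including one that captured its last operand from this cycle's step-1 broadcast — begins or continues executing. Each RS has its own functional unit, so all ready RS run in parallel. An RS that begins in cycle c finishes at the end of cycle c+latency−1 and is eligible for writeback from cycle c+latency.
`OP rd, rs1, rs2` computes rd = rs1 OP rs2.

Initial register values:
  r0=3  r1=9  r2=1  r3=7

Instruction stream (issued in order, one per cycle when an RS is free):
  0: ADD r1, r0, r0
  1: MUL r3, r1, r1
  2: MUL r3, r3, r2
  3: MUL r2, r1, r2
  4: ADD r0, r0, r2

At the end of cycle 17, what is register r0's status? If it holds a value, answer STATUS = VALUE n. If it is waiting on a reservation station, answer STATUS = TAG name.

STATUS = VALUE 9

  c1: issue ADD r1<-Add1  regs: r0:3,r1:Add1,r2:1,r3:7
  c2: issue MUL r3<-Mul1  regs: r0:3,r1:Add1,r2:1,r3:Mul1
  c3: issue MUL r3<-Mul2  regs: r0:3,r1:Add1,r2:1,r3:Mul2
  c4: CDB Add1=6; stall  regs: r0:3,r1:6,r2:1,r3:Mul2
  c5: stall  regs: r0:3,r1:6,r2:1,r3:Mul2
  c6: stall  regs: r0:3,r1:6,r2:1,r3:Mul2
  c7: stall  regs: r0:3,r1:6,r2:1,r3:Mul2
  c8: stall  regs: r0:3,r1:6,r2:1,r3:Mul2
  c9: CDB Mul1=36; issue MUL r2<-Mul1  regs: r0:3,r1:6,r2:Mul1,r3:Mul2
  c10: issue ADD r0<-Add1  regs: r0:Add1,r1:6,r2:Mul1,r3:Mul2
  c11: -  regs: r0:Add1,r1:6,r2:Mul1,r3:Mul2
  c12: -  regs: r0:Add1,r1:6,r2:Mul1,r3:Mul2
  c13: -  regs: r0:Add1,r1:6,r2:Mul1,r3:Mul2
  c14: CDB Mul1=6  regs: r0:Add1,r1:6,r2:6,r3:Mul2
  c15: CDB Mul2=36  regs: r0:Add1,r1:6,r2:6,r3:36
  c16: -  regs: r0:Add1,r1:6,r2:6,r3:36
  c17: CDB Add1=9  regs: r0:9,r1:6,r2:6,r3:36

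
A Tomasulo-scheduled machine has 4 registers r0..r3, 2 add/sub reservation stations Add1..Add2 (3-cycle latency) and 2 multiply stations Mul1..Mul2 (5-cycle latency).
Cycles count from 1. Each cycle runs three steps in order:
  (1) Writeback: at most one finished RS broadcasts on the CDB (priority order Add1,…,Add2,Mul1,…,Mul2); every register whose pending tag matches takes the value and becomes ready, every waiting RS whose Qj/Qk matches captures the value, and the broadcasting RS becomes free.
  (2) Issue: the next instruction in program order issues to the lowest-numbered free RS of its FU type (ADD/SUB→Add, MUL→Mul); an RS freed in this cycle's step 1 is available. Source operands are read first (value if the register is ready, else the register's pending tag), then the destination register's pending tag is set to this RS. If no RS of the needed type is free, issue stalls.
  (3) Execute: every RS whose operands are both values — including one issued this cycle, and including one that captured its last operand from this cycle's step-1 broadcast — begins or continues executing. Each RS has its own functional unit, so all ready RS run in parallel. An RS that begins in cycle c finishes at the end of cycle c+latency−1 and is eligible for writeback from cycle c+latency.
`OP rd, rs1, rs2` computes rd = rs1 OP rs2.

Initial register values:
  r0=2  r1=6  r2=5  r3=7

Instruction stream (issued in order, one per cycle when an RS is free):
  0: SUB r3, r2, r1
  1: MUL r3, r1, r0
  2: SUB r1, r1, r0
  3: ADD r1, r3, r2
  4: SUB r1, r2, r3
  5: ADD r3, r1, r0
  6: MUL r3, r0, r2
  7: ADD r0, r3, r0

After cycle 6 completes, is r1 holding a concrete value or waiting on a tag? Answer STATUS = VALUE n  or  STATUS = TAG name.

STATUS = TAG Add2

  c1: issue SUB r3<-Add1  regs: r0:2,r1:6,r2:5,r3:Add1
  c2: issue MUL r3<-Mul1  regs: r0:2,r1:6,r2:5,r3:Mul1
  c3: issue SUB r1<-Add2  regs: r0:2,r1:Add2,r2:5,r3:Mul1
  c4: CDB Add1=-1; issue ADD r1<-Add1  regs: r0:2,r1:Add1,r2:5,r3:Mul1
  c5: stall  regs: r0:2,r1:Add1,r2:5,r3:Mul1
  c6: CDB Add2=4; issue SUB r1<-Add2  regs: r0:2,r1:Add2,r2:5,r3:Mul1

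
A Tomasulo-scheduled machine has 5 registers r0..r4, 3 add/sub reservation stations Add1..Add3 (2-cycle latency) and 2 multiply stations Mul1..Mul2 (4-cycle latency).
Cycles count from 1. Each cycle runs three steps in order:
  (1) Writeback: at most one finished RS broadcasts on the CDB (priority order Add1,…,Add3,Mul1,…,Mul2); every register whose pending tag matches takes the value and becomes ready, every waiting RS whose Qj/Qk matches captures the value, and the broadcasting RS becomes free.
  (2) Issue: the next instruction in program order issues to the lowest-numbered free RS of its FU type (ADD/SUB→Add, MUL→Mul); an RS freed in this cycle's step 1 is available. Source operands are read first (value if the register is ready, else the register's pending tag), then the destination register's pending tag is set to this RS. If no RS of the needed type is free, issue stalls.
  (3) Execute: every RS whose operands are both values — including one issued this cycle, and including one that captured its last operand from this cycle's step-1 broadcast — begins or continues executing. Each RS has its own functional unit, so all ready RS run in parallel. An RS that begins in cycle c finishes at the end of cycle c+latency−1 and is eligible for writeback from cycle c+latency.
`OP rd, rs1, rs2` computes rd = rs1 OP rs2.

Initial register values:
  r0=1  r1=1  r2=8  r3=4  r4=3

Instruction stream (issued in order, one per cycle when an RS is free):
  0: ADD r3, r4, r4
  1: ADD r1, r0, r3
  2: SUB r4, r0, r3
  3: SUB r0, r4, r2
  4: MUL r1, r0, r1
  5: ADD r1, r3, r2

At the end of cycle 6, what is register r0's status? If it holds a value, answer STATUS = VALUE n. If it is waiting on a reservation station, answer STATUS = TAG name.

STATUS = TAG Add3

cycle 1: issue ADD r3<-Add1 // r0:1,r1:1,r2:8,r3:Add1,r4:3
cycle 2: issue ADD r1<-Add2 // r0:1,r1:Add2,r2:8,r3:Add1,r4:3
cycle 3: CDB Add1=6; issue SUB r4<-Add1 // r0:1,r1:Add2,r2:8,r3:6,r4:Add1
cycle 4: issue SUB r0<-Add3 // r0:Add3,r1:Add2,r2:8,r3:6,r4:Add1
cycle 5: CDB Add1=-5; issue MUL r1<-Mul1 // r0:Add3,r1:Mul1,r2:8,r3:6,r4:-5
cycle 6: CDB Add2=7; issue ADD r1<-Add1 // r0:Add3,r1:Add1,r2:8,r3:6,r4:-5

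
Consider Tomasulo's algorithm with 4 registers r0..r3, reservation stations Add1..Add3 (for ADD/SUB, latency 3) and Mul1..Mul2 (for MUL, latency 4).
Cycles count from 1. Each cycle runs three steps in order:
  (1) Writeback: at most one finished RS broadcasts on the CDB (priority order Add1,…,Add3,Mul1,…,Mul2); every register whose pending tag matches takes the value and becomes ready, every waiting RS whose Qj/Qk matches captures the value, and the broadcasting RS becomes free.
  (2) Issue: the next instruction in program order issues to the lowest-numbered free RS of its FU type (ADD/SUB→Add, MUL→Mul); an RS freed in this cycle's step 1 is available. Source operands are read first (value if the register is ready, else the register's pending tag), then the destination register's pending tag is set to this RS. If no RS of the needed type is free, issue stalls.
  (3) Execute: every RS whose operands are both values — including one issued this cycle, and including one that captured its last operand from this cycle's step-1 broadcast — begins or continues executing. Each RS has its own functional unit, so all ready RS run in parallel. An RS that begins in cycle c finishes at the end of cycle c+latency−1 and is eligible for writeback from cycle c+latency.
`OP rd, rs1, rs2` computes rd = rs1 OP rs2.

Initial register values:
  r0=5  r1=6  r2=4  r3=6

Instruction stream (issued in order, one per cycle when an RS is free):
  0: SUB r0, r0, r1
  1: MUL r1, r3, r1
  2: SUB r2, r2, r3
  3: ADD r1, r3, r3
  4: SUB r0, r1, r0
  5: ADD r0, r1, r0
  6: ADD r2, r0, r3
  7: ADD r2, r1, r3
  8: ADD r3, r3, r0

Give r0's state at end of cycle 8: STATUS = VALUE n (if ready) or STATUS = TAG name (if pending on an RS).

STATUS = TAG Add2

  c1: issue SUB r0<-Add1  regs: r0:Add1,r1:6,r2:4,r3:6
  c2: issue MUL r1<-Mul1  regs: r0:Add1,r1:Mul1,r2:4,r3:6
  c3: issue SUB r2<-Add2  regs: r0:Add1,r1:Mul1,r2:Add2,r3:6
  c4: CDB Add1=-1; issue ADD r1<-Add1  regs: r0:-1,r1:Add1,r2:Add2,r3:6
  c5: issue SUB r0<-Add3  regs: r0:Add3,r1:Add1,r2:Add2,r3:6
  c6: CDB Add2=-2; issue ADD r0<-Add2  regs: r0:Add2,r1:Add1,r2:-2,r3:6
  c7: CDB Add1=12; issue ADD r2<-Add1  regs: r0:Add2,r1:12,r2:Add1,r3:6
  c8: CDB Mul1=36; stall  regs: r0:Add2,r1:12,r2:Add1,r3:6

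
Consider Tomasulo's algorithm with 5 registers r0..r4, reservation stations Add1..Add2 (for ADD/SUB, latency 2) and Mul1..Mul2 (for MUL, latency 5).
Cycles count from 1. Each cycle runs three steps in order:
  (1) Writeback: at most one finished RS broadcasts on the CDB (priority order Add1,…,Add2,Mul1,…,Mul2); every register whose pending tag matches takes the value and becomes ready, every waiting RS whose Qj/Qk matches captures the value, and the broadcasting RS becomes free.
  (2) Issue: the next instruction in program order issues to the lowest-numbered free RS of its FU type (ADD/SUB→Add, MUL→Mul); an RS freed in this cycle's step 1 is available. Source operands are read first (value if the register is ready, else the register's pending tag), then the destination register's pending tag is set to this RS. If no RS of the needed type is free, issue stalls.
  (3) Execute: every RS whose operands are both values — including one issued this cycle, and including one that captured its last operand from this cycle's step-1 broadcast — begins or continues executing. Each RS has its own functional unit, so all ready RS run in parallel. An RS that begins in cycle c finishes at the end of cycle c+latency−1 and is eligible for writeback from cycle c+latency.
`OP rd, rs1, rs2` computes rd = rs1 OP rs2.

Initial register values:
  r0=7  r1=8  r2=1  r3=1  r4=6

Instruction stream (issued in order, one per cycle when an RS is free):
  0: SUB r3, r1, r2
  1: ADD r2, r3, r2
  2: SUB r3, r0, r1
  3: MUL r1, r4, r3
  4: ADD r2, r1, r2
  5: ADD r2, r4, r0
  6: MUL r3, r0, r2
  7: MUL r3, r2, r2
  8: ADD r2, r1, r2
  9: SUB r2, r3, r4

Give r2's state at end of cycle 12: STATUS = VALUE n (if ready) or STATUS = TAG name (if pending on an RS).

cycle 1: issue SUB r3<-Add1 // r0:7,r1:8,r2:1,r3:Add1,r4:6
cycle 2: issue ADD r2<-Add2 // r0:7,r1:8,r2:Add2,r3:Add1,r4:6
cycle 3: CDB Add1=7; issue SUB r3<-Add1 // r0:7,r1:8,r2:Add2,r3:Add1,r4:6
cycle 4: issue MUL r1<-Mul1 // r0:7,r1:Mul1,r2:Add2,r3:Add1,r4:6
cycle 5: CDB Add1=-1; issue ADD r2<-Add1 // r0:7,r1:Mul1,r2:Add1,r3:-1,r4:6
cycle 6: CDB Add2=8; issue ADD r2<-Add2 // r0:7,r1:Mul1,r2:Add2,r3:-1,r4:6
cycle 7: issue MUL r3<-Mul2 // r0:7,r1:Mul1,r2:Add2,r3:Mul2,r4:6
cycle 8: CDB Add2=13; stall // r0:7,r1:Mul1,r2:13,r3:Mul2,r4:6
cycle 9: stall // r0:7,r1:Mul1,r2:13,r3:Mul2,r4:6
cycle 10: CDB Mul1=-6; issue MUL r3<-Mul1 // r0:7,r1:-6,r2:13,r3:Mul1,r4:6
cycle 11: issue ADD r2<-Add2 // r0:7,r1:-6,r2:Add2,r3:Mul1,r4:6
cycle 12: CDB Add1=2; issue SUB r2<-Add1 // r0:7,r1:-6,r2:Add1,r3:Mul1,r4:6

STATUS = TAG Add1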